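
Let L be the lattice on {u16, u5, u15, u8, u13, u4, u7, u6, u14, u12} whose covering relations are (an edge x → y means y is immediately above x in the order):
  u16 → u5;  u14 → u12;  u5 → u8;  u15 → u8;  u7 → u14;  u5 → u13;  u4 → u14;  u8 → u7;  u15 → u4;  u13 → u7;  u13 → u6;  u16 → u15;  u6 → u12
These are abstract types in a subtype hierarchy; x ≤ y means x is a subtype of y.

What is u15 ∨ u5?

Common upper bounds of {u15, u5}: u12, u14, u7, u8.
The least among these is u8.

u8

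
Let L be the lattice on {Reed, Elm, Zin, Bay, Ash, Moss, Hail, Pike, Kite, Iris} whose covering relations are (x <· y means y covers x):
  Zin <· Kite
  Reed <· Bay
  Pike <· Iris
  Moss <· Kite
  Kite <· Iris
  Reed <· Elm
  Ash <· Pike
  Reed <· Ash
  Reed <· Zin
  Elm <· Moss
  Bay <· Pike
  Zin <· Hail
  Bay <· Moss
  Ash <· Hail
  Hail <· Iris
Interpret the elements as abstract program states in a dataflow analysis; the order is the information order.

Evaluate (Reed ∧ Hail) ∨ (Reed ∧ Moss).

Reed

Reed ∧ Hail = Reed
Reed ∧ Moss = Reed
Reed ∨ Reed = Reed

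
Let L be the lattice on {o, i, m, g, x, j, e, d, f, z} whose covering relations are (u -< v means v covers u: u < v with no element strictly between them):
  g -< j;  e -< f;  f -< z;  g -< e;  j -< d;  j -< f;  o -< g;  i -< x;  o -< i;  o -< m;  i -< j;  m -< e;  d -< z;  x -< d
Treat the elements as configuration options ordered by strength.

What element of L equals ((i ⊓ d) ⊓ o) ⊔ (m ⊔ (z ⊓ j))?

f

i ∧ d = i
i ∧ o = o
z ∧ j = j
m ∨ j = f
o ∨ f = f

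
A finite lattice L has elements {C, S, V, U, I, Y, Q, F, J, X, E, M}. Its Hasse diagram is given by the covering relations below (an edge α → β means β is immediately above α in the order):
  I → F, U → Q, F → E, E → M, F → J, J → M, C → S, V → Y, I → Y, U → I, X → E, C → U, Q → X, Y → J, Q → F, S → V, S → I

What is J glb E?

F

Common lower bounds of {J, E}: C, F, I, Q, S, U.
The greatest among these is F.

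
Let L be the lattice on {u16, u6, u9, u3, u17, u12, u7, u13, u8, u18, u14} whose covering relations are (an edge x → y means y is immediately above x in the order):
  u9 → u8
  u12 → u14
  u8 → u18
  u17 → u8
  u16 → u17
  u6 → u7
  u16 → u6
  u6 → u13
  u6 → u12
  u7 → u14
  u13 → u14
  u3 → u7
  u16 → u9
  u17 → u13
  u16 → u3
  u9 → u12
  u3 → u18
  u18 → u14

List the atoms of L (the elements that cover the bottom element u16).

u17, u3, u6, u9

The atoms are exactly the elements that cover u16: u17, u3, u6, u9.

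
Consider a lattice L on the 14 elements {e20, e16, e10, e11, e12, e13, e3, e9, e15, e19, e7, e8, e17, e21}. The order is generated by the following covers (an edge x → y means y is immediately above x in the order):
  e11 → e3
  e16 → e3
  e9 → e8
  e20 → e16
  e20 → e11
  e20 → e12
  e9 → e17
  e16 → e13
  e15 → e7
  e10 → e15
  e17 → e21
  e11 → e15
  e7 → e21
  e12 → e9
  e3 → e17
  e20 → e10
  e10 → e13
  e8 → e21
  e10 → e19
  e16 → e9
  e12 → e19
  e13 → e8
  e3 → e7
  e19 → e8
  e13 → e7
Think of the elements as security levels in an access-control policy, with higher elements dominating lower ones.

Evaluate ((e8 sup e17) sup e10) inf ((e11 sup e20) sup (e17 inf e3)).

e3

e8 ∨ e17 = e21
e21 ∨ e10 = e21
e11 ∨ e20 = e11
e17 ∧ e3 = e3
e11 ∨ e3 = e3
e21 ∧ e3 = e3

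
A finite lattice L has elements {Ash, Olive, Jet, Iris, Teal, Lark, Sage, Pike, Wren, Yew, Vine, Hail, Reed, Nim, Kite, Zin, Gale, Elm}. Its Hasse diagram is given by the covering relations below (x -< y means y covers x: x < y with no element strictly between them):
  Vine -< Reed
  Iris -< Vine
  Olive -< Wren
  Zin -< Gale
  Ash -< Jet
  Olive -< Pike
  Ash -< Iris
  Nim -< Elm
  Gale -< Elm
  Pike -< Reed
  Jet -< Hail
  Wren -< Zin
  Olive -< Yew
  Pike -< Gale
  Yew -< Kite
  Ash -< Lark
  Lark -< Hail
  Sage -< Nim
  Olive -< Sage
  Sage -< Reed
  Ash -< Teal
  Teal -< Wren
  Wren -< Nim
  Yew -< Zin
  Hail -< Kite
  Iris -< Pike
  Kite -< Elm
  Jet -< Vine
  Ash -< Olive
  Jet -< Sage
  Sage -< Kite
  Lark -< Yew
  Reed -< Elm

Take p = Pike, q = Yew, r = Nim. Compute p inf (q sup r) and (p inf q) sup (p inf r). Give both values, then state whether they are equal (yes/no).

Pike; Olive; no

q sup r = Elm, so p inf (q sup r) = Pike inf Elm = Pike.
p inf q = Olive and p inf r = Olive, so (p inf q) sup (p inf r) = Olive sup Olive = Olive.
Equal: no.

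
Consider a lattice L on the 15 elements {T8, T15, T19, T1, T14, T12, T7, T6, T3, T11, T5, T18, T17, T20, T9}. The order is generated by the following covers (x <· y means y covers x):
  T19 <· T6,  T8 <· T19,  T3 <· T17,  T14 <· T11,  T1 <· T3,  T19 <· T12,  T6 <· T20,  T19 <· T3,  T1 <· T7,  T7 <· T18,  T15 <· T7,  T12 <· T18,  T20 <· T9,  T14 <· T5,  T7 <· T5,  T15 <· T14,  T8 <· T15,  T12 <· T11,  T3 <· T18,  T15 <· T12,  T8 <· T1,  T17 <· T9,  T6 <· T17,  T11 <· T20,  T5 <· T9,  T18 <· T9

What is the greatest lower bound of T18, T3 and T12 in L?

Common lower bounds of {T18, T3, T12}: T19, T8.
The greatest among these is T19.

T19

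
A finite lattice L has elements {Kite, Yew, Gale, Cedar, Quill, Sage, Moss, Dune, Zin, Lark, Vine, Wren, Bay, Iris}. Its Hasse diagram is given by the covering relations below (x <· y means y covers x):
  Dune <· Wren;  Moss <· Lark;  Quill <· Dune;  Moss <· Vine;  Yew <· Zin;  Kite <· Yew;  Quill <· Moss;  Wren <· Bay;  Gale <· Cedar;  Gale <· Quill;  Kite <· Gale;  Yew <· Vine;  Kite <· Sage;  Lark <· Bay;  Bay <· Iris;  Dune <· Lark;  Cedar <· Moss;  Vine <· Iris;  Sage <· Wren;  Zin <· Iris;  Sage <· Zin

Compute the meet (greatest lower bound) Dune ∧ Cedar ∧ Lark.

Gale

Common lower bounds of {Dune, Cedar, Lark}: Gale, Kite.
The greatest among these is Gale.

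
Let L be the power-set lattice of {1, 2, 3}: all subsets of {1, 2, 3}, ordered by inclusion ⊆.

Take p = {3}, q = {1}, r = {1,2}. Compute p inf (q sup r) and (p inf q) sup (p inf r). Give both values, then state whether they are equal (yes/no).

q sup r = {1,2}, so p inf (q sup r) = {3} inf {1,2} = ∅.
p inf q = ∅ and p inf r = ∅, so (p inf q) sup (p inf r) = ∅ sup ∅ = ∅.
Equal: yes.

∅; ∅; yes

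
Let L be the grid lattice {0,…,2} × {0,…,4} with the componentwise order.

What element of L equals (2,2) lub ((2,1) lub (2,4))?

(2,4)

(2,1) ∨ (2,4) = (2,4)
(2,2) ∨ (2,4) = (2,4)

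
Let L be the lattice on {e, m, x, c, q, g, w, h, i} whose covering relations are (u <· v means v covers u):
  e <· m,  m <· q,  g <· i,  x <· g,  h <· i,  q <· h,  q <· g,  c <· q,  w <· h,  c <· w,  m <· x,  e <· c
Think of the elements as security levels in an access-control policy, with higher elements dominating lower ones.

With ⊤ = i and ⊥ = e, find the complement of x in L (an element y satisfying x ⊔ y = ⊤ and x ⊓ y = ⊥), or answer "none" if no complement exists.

Need y with x ∨ y = i and x ∧ y = e.
Checking each element gives: w.

w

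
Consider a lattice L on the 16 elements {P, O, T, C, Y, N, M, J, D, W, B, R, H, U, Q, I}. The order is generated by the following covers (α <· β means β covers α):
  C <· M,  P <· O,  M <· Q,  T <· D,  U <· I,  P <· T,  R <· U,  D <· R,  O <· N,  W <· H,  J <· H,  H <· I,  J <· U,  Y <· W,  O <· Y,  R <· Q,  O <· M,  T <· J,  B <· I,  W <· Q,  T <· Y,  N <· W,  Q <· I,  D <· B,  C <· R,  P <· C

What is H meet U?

Common lower bounds of {H, U}: J, P, T.
The greatest among these is J.

J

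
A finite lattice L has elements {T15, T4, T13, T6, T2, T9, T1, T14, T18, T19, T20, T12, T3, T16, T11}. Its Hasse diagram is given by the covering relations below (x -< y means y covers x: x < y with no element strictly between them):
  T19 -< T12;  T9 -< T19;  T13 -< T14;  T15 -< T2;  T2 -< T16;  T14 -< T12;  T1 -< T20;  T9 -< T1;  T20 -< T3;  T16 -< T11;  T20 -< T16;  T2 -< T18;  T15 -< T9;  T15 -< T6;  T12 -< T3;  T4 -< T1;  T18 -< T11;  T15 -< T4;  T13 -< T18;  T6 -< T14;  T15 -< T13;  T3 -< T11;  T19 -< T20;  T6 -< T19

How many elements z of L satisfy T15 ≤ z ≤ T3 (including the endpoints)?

The interval [T15, T3] = {T1, T12, T13, T14, T15, T19, T20, T3, T4, T6, T9}, which has 11 elements.

11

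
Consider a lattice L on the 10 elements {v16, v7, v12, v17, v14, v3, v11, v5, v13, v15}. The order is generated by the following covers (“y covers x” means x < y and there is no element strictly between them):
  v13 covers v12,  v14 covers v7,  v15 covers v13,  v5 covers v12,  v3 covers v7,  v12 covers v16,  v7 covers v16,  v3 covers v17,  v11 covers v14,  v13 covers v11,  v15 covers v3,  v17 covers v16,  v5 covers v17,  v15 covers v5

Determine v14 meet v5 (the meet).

Common lower bounds of {v14, v5}: v16.
The greatest among these is v16.

v16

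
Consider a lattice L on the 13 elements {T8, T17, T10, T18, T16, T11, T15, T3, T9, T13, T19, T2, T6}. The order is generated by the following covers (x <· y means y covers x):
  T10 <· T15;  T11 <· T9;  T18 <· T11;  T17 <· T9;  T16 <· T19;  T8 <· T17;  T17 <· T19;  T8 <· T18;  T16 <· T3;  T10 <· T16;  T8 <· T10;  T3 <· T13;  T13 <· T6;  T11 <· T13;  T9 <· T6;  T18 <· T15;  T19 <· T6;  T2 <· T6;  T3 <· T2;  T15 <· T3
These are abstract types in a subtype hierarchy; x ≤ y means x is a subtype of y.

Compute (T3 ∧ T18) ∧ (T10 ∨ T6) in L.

T3 ∧ T18 = T18
T10 ∨ T6 = T6
T18 ∧ T6 = T18

T18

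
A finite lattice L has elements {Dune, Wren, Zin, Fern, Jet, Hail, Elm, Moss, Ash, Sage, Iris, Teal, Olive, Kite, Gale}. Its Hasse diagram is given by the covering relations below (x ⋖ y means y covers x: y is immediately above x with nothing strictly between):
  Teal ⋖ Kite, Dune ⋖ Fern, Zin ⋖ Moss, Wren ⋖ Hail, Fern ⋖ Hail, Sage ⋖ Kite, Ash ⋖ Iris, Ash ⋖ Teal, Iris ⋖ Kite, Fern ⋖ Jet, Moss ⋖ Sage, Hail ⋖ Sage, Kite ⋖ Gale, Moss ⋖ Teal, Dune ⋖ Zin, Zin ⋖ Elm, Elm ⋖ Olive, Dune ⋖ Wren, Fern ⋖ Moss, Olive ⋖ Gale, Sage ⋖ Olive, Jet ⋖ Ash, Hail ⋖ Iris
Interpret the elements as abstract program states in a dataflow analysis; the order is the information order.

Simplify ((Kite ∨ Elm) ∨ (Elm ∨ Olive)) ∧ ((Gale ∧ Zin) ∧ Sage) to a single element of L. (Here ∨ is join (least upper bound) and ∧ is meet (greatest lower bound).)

Zin

Kite ∨ Elm = Gale
Elm ∨ Olive = Olive
Gale ∨ Olive = Gale
Gale ∧ Zin = Zin
Zin ∧ Sage = Zin
Gale ∧ Zin = Zin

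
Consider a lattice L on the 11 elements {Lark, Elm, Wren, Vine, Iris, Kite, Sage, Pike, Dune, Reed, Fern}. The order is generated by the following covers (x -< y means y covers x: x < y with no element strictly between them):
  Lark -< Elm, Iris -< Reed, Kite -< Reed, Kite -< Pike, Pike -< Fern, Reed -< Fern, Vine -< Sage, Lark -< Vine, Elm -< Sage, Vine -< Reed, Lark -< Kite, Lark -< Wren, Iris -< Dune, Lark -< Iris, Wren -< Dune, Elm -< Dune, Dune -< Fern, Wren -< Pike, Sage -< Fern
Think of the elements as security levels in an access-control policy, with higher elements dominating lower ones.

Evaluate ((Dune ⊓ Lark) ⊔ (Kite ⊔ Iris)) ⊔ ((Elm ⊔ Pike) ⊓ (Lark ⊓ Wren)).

Dune ∧ Lark = Lark
Kite ∨ Iris = Reed
Lark ∨ Reed = Reed
Elm ∨ Pike = Fern
Lark ∧ Wren = Lark
Fern ∧ Lark = Lark
Reed ∨ Lark = Reed

Reed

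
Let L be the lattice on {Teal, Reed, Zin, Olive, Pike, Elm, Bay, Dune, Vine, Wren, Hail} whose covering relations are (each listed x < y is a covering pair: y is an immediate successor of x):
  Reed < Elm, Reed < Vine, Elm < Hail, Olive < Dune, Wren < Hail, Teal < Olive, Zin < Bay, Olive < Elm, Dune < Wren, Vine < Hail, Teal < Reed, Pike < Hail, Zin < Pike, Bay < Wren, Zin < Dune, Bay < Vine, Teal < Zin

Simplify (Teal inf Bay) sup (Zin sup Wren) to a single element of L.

Wren

Teal ∧ Bay = Teal
Zin ∨ Wren = Wren
Teal ∨ Wren = Wren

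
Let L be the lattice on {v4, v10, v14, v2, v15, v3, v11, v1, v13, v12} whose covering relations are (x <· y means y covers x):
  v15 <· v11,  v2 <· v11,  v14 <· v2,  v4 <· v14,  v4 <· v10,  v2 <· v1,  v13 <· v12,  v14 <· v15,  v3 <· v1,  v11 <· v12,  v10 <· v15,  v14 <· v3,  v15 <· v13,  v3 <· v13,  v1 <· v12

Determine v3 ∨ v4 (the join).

Common upper bounds of {v3, v4}: v1, v12, v13, v3.
The least among these is v3.

v3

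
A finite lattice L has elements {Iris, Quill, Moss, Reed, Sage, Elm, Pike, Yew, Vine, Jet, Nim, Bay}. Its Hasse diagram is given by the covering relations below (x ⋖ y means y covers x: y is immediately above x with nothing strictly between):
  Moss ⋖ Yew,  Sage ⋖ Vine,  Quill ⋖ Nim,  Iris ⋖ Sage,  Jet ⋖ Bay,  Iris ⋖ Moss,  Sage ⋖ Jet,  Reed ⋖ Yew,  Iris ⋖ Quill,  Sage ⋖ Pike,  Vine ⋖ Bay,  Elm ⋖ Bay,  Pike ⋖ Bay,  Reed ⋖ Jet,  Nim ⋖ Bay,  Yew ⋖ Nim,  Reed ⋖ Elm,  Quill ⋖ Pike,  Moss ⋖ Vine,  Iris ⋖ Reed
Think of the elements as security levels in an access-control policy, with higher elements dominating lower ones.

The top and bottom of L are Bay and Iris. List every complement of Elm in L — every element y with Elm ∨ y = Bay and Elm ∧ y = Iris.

Need y with Elm ∨ y = Bay and Elm ∧ y = Iris.
Checking each element gives: Moss, Pike, Quill, Sage, Vine.

Moss, Pike, Quill, Sage, Vine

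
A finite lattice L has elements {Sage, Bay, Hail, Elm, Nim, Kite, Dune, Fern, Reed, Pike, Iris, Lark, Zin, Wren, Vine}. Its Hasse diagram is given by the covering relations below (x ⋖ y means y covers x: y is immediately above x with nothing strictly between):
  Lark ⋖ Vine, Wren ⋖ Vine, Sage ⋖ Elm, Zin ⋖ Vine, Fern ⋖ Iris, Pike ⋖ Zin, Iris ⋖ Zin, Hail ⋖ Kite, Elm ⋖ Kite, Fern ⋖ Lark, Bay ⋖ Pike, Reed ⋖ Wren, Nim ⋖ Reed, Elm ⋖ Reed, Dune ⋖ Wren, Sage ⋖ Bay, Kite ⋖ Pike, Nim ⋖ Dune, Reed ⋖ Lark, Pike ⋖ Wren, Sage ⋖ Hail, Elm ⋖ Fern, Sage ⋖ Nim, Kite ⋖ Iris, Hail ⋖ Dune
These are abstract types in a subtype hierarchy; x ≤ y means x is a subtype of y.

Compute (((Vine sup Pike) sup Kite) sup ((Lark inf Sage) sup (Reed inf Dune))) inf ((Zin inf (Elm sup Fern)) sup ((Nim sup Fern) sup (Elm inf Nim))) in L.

Vine ∨ Pike = Vine
Vine ∨ Kite = Vine
Lark ∧ Sage = Sage
Reed ∧ Dune = Nim
Sage ∨ Nim = Nim
Vine ∨ Nim = Vine
Elm ∨ Fern = Fern
Zin ∧ Fern = Fern
Nim ∨ Fern = Lark
Elm ∧ Nim = Sage
Lark ∨ Sage = Lark
Fern ∨ Lark = Lark
Vine ∧ Lark = Lark

Lark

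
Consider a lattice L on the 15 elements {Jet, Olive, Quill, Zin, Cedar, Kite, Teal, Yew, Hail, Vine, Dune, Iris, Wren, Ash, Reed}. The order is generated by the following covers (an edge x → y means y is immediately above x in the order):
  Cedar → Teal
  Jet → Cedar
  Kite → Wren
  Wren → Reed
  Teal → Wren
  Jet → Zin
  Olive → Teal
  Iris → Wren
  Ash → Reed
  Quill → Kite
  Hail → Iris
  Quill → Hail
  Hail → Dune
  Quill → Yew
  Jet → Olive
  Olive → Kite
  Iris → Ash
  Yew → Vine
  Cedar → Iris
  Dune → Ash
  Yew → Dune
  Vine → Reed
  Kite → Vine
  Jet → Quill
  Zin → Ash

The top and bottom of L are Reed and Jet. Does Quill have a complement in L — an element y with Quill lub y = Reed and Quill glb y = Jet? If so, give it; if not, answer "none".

For every candidate y, either Quill ∨ y ≠ Reed or Quill ∧ y ≠ Jet; no complement exists.

none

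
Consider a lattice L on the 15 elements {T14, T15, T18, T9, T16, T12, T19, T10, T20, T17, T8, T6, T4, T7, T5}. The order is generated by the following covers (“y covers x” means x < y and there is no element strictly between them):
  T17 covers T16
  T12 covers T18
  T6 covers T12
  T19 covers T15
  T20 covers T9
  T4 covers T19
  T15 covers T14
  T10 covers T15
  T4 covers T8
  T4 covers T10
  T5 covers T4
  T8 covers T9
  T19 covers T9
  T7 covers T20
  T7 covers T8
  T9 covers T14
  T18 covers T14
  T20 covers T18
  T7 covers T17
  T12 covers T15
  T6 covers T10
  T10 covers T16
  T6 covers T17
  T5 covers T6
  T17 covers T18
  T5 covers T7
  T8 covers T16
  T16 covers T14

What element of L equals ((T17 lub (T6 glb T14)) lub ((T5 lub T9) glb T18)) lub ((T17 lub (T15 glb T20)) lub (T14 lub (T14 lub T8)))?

T6 ∧ T14 = T14
T17 ∨ T14 = T17
T5 ∨ T9 = T5
T5 ∧ T18 = T18
T17 ∨ T18 = T17
T15 ∧ T20 = T14
T17 ∨ T14 = T17
T14 ∨ T8 = T8
T14 ∨ T8 = T8
T17 ∨ T8 = T7
T17 ∨ T7 = T7

T7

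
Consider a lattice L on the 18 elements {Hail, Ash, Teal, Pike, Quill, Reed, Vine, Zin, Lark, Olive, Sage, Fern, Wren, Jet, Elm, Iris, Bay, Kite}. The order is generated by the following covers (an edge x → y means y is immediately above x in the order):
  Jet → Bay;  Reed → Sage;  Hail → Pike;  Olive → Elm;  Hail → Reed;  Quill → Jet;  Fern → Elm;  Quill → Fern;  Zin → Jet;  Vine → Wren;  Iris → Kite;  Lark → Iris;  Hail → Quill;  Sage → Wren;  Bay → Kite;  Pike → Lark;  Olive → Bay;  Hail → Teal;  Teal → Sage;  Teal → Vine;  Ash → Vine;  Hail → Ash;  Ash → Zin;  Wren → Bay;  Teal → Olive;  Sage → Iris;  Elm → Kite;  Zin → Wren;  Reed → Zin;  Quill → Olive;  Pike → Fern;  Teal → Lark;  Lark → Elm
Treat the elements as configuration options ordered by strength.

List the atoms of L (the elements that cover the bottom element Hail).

The atoms are exactly the elements that cover Hail: Ash, Pike, Quill, Reed, Teal.

Ash, Pike, Quill, Reed, Teal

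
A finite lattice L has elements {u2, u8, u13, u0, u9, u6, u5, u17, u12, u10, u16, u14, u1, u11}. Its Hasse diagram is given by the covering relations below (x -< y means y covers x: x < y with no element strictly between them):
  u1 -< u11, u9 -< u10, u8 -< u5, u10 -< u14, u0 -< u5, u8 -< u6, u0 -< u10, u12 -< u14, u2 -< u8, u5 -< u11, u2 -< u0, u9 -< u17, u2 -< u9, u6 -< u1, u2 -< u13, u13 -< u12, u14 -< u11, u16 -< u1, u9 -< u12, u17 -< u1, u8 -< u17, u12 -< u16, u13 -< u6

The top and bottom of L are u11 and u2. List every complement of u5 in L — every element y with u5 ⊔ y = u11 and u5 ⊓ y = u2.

u12, u13, u16, u9

Need y with u5 ∨ y = u11 and u5 ∧ y = u2.
Checking each element gives: u12, u13, u16, u9.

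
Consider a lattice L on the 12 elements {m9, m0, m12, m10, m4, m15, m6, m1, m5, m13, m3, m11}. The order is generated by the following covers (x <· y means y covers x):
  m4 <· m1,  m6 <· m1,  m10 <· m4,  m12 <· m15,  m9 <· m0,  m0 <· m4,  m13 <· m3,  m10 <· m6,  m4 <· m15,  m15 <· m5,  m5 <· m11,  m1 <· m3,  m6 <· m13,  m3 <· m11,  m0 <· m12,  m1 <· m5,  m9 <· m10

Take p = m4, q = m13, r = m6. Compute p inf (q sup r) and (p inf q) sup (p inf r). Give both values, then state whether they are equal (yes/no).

q sup r = m13, so p inf (q sup r) = m4 inf m13 = m10.
p inf q = m10 and p inf r = m10, so (p inf q) sup (p inf r) = m10 sup m10 = m10.
Equal: yes.

m10; m10; yes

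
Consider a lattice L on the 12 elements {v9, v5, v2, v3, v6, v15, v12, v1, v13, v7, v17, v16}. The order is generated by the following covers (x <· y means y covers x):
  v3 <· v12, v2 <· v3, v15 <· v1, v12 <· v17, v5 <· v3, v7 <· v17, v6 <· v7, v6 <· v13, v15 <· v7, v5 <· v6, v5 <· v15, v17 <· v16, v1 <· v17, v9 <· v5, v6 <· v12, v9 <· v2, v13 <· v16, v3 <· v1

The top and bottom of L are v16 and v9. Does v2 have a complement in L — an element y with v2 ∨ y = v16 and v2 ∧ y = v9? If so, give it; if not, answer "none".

v13

Need y with v2 ∨ y = v16 and v2 ∧ y = v9.
Checking each element gives: v13.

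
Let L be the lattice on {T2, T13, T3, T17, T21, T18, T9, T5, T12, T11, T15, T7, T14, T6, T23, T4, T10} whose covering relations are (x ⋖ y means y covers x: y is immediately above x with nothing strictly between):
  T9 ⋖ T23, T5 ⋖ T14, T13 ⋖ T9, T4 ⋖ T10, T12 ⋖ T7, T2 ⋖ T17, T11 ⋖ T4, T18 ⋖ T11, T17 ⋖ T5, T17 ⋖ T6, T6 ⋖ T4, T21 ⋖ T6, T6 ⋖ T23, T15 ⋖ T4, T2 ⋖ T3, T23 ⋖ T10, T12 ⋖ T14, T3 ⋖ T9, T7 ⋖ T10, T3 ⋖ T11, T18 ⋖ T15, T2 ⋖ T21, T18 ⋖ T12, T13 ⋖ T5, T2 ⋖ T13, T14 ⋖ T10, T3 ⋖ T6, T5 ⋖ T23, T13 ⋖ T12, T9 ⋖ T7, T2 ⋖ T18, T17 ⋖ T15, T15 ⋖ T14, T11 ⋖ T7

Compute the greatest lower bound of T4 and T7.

T11

Common lower bounds of {T4, T7}: T11, T18, T2, T3.
The greatest among these is T11.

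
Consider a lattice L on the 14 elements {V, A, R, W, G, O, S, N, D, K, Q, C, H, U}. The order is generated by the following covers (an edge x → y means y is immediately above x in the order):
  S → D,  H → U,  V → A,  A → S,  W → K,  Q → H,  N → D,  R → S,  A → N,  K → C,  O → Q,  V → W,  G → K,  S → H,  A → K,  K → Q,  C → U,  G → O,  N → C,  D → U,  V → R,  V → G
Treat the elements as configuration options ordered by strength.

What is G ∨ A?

K

Common upper bounds of {G, A}: C, H, K, Q, U.
The least among these is K.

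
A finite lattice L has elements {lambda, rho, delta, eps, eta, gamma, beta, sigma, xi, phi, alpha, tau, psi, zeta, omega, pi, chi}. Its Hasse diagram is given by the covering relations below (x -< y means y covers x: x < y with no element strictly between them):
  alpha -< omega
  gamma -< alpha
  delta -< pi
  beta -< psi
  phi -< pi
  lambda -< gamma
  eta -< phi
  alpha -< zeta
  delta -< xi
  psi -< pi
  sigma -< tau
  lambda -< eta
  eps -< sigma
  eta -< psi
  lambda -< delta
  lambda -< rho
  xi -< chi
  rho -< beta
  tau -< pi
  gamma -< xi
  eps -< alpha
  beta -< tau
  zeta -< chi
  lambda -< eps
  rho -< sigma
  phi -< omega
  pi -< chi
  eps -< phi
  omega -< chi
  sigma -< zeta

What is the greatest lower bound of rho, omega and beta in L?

lambda

Common lower bounds of {rho, omega, beta}: lambda.
The greatest among these is lambda.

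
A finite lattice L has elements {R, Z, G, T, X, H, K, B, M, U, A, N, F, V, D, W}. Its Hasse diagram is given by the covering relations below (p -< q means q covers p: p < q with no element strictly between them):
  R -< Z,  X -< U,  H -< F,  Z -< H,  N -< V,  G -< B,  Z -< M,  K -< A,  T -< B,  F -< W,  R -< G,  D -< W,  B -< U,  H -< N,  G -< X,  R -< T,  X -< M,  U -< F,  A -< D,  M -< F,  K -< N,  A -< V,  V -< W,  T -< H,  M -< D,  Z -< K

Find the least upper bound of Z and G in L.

M

Common upper bounds of {Z, G}: D, F, M, W.
The least among these is M.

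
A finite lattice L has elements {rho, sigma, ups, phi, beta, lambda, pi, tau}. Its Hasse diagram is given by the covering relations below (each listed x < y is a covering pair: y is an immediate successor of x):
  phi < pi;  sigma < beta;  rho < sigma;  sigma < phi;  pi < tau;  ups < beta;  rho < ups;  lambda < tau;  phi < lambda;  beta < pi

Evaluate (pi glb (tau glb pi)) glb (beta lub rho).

beta

tau ∧ pi = pi
pi ∧ pi = pi
beta ∨ rho = beta
pi ∧ beta = beta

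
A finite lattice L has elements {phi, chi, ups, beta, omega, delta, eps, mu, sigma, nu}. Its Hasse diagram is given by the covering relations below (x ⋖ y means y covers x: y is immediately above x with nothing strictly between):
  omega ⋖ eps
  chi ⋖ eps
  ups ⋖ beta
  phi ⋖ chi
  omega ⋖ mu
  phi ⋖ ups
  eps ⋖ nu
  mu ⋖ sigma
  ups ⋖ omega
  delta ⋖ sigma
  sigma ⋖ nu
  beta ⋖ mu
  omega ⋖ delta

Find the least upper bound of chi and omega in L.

Common upper bounds of {chi, omega}: eps, nu.
The least among these is eps.

eps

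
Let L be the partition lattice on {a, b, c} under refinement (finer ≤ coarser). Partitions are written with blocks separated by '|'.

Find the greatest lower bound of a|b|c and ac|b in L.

Common lower bounds of {a|b|c, ac|b}: a|b|c.
The greatest among these is a|b|c.

a|b|c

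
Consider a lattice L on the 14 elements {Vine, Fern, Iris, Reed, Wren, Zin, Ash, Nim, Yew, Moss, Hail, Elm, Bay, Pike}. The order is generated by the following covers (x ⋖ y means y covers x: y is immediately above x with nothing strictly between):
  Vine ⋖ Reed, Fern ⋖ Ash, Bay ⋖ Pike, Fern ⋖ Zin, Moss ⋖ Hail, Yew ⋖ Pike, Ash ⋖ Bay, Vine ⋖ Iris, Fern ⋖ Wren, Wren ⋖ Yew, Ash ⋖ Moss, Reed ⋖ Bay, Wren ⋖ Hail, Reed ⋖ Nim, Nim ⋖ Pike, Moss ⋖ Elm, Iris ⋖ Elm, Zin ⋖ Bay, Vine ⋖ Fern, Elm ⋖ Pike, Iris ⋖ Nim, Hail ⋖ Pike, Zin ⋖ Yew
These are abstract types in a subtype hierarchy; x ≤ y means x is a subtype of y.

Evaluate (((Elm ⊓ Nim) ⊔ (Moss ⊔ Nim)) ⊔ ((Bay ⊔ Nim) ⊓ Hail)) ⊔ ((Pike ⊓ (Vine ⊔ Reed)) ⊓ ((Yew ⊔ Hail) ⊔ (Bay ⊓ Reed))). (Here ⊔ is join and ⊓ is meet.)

Elm ∧ Nim = Iris
Moss ∨ Nim = Pike
Iris ∨ Pike = Pike
Bay ∨ Nim = Pike
Pike ∧ Hail = Hail
Pike ∨ Hail = Pike
Vine ∨ Reed = Reed
Pike ∧ Reed = Reed
Yew ∨ Hail = Pike
Bay ∧ Reed = Reed
Pike ∨ Reed = Pike
Reed ∧ Pike = Reed
Pike ∨ Reed = Pike

Pike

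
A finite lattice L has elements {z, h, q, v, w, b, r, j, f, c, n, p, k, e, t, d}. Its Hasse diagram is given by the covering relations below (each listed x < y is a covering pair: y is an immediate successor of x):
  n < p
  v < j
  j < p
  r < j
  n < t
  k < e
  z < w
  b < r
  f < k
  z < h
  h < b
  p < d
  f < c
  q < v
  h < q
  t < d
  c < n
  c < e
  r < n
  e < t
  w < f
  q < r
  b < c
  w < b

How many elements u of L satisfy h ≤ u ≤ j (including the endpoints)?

The interval [h, j] = {b, h, j, q, r, v}, which has 6 elements.

6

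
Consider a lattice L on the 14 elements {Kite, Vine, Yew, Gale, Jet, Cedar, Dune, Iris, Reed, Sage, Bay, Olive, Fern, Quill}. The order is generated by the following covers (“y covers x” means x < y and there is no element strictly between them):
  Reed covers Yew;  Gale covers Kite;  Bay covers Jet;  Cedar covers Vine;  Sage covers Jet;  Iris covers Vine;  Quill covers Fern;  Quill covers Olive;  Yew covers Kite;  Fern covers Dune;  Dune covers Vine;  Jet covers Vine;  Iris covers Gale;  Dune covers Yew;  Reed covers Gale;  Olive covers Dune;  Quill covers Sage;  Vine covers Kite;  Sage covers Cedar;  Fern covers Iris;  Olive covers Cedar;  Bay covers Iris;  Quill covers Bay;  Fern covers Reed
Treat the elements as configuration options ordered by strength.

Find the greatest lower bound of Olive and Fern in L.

Dune

Common lower bounds of {Olive, Fern}: Dune, Kite, Vine, Yew.
The greatest among these is Dune.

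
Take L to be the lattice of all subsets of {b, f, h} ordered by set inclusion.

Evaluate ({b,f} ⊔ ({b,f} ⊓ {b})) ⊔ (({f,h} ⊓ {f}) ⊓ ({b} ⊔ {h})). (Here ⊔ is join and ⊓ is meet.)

{b,f}

{b,f} ∧ {b} = {b}
{b,f} ∨ {b} = {b,f}
{f,h} ∧ {f} = {f}
{b} ∨ {h} = {b,h}
{f} ∧ {b,h} = {}
{b,f} ∨ {} = {b,f}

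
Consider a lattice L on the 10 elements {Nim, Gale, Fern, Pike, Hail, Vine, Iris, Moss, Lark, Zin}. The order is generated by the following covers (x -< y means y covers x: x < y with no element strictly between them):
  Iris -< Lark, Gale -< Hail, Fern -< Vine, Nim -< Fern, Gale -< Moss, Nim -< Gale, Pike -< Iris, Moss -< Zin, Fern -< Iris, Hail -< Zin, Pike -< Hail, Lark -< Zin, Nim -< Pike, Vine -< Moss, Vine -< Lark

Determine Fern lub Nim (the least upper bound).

Common upper bounds of {Fern, Nim}: Fern, Iris, Lark, Moss, Vine, Zin.
The least among these is Fern.

Fern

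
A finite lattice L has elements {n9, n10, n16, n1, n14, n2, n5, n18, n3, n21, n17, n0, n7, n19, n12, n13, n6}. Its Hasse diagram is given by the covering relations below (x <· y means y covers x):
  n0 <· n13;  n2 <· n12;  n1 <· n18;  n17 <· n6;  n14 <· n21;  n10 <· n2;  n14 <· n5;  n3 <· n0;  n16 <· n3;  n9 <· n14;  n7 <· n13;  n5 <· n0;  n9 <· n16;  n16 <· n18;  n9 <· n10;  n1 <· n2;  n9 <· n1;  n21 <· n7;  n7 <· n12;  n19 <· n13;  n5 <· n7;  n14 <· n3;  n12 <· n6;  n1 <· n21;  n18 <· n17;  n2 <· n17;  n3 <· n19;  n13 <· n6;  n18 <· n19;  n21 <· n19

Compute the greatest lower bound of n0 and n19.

Common lower bounds of {n0, n19}: n14, n16, n3, n9.
The greatest among these is n3.

n3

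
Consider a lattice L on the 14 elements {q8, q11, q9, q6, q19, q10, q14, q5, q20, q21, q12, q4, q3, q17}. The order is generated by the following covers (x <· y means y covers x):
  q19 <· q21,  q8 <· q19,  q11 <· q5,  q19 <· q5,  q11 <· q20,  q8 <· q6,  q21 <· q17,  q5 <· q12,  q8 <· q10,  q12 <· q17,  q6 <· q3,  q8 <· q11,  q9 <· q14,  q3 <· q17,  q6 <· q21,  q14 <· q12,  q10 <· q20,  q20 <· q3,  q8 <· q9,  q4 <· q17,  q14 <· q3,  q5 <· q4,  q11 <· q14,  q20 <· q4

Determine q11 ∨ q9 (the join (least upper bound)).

Common upper bounds of {q11, q9}: q12, q14, q17, q3.
The least among these is q14.

q14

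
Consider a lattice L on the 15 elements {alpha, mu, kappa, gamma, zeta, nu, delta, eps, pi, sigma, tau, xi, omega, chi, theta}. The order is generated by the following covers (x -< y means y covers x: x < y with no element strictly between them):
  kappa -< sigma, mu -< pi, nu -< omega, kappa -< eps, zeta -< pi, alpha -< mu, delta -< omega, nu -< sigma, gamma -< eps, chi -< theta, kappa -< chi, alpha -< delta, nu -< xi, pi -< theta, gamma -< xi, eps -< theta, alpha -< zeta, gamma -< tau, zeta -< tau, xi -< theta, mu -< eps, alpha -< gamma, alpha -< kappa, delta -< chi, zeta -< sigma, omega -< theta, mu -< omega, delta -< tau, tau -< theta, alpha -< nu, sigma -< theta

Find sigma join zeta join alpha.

sigma

Common upper bounds of {sigma, zeta, alpha}: sigma, theta.
The least among these is sigma.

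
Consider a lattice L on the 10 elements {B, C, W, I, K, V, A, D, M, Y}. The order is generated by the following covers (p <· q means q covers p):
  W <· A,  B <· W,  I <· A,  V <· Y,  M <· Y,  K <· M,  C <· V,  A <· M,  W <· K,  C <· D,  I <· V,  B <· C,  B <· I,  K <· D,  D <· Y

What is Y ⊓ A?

A

Common lower bounds of {Y, A}: A, B, I, W.
The greatest among these is A.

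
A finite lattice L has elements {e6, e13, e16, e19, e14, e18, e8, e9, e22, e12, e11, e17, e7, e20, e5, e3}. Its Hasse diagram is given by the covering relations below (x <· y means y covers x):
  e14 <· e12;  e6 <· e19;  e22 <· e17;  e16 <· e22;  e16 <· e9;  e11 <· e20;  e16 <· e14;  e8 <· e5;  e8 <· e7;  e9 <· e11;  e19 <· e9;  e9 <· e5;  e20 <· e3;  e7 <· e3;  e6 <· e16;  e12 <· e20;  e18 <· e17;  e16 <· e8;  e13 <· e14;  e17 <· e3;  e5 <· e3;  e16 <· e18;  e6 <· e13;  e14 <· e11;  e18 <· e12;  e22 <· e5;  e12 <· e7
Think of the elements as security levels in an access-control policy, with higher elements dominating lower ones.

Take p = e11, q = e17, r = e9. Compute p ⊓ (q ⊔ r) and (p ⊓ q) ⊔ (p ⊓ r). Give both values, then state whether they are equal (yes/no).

e11; e9; no

q ⊔ r = e3, so p ⊓ (q ⊔ r) = e11 ⊓ e3 = e11.
p ⊓ q = e16 and p ⊓ r = e9, so (p ⊓ q) ⊔ (p ⊓ r) = e16 ⊔ e9 = e9.
Equal: no.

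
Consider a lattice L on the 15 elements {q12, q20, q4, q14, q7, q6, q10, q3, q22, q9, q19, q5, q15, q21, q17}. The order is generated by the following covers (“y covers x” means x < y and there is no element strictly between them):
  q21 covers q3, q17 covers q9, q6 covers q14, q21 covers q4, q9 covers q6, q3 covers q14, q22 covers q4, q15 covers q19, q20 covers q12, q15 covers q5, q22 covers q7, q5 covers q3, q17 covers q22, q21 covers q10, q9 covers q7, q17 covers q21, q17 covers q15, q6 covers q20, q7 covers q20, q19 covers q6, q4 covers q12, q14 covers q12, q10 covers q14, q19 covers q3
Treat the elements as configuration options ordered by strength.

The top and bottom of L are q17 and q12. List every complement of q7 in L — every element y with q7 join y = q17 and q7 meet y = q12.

q10, q21, q3, q5

Need y with q7 ∨ y = q17 and q7 ∧ y = q12.
Checking each element gives: q10, q21, q3, q5.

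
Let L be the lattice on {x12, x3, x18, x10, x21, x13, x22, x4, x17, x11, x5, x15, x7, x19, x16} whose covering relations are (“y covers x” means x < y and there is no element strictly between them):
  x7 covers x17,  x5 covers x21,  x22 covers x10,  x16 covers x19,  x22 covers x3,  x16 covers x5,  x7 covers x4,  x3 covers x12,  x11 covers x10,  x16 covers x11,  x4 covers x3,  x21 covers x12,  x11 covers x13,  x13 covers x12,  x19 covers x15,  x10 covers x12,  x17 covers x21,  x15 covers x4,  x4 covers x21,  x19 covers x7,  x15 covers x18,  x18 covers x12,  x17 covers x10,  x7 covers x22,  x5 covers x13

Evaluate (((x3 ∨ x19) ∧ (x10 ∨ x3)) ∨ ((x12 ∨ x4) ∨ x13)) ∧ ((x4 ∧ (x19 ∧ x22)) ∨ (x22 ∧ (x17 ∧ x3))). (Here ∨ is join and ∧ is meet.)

x3 ∨ x19 = x19
x10 ∨ x3 = x22
x19 ∧ x22 = x22
x12 ∨ x4 = x4
x4 ∨ x13 = x16
x22 ∨ x16 = x16
x19 ∧ x22 = x22
x4 ∧ x22 = x3
x17 ∧ x3 = x12
x22 ∧ x12 = x12
x3 ∨ x12 = x3
x16 ∧ x3 = x3

x3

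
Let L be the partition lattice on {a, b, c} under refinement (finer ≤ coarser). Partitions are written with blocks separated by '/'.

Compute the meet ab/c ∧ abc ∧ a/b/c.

a/b/c

The meet (common refinement) of ab/c, abc, a/b/c intersects blocks pairwise, giving a/b/c.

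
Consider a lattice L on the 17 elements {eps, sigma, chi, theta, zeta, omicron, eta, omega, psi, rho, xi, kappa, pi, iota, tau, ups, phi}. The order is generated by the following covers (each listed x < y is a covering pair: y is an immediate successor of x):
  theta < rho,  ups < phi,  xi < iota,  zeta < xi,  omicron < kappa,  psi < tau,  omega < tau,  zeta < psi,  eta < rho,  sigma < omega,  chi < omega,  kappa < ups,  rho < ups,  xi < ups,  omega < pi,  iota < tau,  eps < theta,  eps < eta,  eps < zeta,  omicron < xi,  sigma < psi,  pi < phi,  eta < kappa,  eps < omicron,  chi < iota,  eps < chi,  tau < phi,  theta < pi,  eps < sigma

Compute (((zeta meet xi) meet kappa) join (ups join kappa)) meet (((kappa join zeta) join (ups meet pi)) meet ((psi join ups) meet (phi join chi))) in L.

ups

zeta ∧ xi = zeta
zeta ∧ kappa = eps
ups ∨ kappa = ups
eps ∨ ups = ups
kappa ∨ zeta = ups
ups ∧ pi = theta
ups ∨ theta = ups
psi ∨ ups = phi
phi ∨ chi = phi
phi ∧ phi = phi
ups ∧ phi = ups
ups ∧ ups = ups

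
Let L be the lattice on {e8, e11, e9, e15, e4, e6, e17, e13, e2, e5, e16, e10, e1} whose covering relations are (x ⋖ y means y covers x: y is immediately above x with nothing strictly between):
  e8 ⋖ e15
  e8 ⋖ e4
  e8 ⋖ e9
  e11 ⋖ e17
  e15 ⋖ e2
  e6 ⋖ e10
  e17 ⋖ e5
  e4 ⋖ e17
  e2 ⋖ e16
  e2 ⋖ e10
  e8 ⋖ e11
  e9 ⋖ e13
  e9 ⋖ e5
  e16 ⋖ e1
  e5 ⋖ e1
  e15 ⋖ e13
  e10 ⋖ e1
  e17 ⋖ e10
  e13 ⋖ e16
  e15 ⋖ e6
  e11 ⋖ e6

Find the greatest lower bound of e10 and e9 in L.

Common lower bounds of {e10, e9}: e8.
The greatest among these is e8.

e8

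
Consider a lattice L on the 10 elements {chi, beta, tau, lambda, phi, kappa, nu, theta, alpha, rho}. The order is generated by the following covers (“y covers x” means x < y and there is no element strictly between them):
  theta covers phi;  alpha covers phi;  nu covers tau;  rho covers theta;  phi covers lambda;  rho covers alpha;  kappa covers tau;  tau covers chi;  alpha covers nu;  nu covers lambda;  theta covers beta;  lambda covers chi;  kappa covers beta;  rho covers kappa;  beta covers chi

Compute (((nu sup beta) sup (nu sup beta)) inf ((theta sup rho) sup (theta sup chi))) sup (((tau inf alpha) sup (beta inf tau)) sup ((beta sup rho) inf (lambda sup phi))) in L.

rho

nu ∨ beta = rho
nu ∨ beta = rho
rho ∨ rho = rho
theta ∨ rho = rho
theta ∨ chi = theta
rho ∨ theta = rho
rho ∧ rho = rho
tau ∧ alpha = tau
beta ∧ tau = chi
tau ∨ chi = tau
beta ∨ rho = rho
lambda ∨ phi = phi
rho ∧ phi = phi
tau ∨ phi = alpha
rho ∨ alpha = rho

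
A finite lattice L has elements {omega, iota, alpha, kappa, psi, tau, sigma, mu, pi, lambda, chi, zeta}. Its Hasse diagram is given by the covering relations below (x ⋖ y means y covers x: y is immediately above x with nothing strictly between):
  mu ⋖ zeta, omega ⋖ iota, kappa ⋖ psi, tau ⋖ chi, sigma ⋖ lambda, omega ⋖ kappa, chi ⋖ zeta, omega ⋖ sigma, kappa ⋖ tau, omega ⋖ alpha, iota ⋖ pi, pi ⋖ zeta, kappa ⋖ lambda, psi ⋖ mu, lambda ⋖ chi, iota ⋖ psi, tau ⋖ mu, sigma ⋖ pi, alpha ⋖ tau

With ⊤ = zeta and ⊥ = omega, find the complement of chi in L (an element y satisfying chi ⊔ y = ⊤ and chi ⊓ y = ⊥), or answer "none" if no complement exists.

Need y with chi ∨ y = zeta and chi ∧ y = omega.
Checking each element gives: iota.

iota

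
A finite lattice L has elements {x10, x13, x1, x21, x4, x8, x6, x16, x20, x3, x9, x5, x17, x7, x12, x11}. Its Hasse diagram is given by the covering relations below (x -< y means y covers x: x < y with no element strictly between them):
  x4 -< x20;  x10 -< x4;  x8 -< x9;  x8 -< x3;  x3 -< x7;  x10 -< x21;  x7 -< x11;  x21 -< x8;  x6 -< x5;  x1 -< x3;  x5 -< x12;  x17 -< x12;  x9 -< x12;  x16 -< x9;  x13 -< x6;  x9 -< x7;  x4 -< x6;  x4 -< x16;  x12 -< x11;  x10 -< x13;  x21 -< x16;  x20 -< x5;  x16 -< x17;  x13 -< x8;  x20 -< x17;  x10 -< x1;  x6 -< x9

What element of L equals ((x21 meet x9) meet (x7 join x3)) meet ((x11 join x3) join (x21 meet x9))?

x21 ∧ x9 = x21
x7 ∨ x3 = x7
x21 ∧ x7 = x21
x11 ∨ x3 = x11
x21 ∧ x9 = x21
x11 ∨ x21 = x11
x21 ∧ x11 = x21

x21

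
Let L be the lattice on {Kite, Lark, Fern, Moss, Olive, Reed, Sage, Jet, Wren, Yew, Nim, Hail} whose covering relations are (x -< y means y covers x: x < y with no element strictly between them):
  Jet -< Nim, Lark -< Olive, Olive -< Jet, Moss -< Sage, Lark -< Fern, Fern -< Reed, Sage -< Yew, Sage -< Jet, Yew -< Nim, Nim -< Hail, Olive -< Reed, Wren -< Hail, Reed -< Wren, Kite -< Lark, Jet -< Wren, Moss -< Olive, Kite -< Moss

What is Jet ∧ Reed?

Olive

Common lower bounds of {Jet, Reed}: Kite, Lark, Moss, Olive.
The greatest among these is Olive.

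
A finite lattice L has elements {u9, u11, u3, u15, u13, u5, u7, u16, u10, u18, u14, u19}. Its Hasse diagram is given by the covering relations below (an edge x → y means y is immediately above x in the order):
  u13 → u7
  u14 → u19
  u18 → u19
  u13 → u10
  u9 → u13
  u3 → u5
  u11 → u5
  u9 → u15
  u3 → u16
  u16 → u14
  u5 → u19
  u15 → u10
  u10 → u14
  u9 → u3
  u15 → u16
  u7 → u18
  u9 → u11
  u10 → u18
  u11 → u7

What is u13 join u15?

Common upper bounds of {u13, u15}: u10, u14, u18, u19.
The least among these is u10.

u10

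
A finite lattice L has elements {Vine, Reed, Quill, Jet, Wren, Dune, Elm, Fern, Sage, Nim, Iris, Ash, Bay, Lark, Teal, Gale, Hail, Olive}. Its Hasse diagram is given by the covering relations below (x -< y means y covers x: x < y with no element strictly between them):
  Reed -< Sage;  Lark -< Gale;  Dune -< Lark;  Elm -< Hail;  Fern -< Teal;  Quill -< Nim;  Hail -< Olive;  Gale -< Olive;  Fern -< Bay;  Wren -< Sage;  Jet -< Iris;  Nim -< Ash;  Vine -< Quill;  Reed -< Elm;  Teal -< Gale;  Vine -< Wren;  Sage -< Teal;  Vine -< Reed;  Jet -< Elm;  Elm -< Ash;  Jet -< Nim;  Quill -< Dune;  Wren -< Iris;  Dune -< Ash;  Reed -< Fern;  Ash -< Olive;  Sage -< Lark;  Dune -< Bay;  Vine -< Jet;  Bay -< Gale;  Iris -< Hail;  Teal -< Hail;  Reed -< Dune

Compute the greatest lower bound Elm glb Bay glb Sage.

Reed

Common lower bounds of {Elm, Bay, Sage}: Reed, Vine.
The greatest among these is Reed.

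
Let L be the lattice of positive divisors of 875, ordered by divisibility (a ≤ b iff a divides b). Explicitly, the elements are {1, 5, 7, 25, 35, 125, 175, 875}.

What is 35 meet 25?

In the divisibility order, the meet is the greatest common divisor: gcd(35, 25) = 5.

5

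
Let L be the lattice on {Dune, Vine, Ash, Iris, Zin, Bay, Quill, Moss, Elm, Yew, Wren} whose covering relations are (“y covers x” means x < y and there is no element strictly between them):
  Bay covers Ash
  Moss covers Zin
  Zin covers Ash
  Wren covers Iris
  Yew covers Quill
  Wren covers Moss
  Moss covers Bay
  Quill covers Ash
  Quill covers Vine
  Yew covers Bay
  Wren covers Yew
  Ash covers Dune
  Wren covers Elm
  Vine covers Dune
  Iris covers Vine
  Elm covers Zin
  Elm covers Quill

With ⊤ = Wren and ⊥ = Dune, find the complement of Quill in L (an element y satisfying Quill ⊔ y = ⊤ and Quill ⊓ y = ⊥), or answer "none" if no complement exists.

none

For every candidate y, either Quill ∨ y ≠ Wren or Quill ∧ y ≠ Dune; no complement exists.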